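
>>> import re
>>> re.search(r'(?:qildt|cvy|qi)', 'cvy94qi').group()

'cvy'

The match spans [0:3] → 'cvy'.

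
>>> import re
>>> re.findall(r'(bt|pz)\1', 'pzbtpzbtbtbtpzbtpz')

['bt']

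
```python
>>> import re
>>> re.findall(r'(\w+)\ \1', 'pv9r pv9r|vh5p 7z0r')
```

`\1` has to match the exact text group 1 already captured.
Scanning left to right: at [0:9] match 'pv9r pv9r', group 1 = 'pv9r'.
`findall` collects group 1 from the one match (1 total).

['pv9r']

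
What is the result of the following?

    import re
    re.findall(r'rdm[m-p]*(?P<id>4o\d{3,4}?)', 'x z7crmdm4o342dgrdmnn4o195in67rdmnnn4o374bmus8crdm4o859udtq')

The pattern matches the literal 'rdm', then zero or more of a character in [m-p]; then the literal '4o', then 3 to 4 of a digit (lazy) (captured as 'id').
Matches: at [16:26] match 'rdmnn4o195', group 1 = '4o195'; at [30:41] match 'rdmnnn4o374', group 1 = '4o374'; at [47:55] match 'rdm4o859', group 1 = '4o859'.
One capturing group, so `findall` returns just the captured substring from each match — 3 in all.

['4o195', '4o374', '4o859']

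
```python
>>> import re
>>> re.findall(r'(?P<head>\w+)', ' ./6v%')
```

The pattern matches one or more of a word character (captured as 'head').
With a single group, `findall` returns only what that group captured — 1 item.

['6v']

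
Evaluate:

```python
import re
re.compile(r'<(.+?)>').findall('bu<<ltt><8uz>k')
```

['<ltt', '8uz']

The `?` after the quantifier makes it lazy — it takes as little as possible before letting the rest of the pattern try.
Matches: at [2:8] match '<<ltt>', group 1 = '<ltt'; at [8:13] match '<8uz>', group 1 = '8uz'.
With a single group, `findall` returns only what that group captured — 2 items.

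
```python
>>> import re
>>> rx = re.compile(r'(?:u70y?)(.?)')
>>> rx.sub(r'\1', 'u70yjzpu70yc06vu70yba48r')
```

'jzpc06vba48r'

Pattern: the literal 'u70', then optionally a literal 'y' (non-capturing group); then optionally any character (captured).
Matches: at [0:5] → 'u70yj'; at [7:12] → 'u70yc'; at [15:20] → 'u70yb'.
Each match is replaced using the text its own group 1 captured.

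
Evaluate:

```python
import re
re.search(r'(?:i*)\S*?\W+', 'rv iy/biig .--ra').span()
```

Pattern: zero or more of a literal 'i' (non-capturing group); then zero or more of a non-whitespace character (lazy), then one or more of a non-word character.
`re.search` scans for the first position where the pattern succeeds.
The match spans [0:3] → 'rv '.

(0, 3)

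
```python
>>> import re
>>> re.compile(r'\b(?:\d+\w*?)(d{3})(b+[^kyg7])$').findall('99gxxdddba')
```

[('ddd', 'ba')]

This matches a word boundary (`\b`, zero-width); then one or more of a digit, then zero or more of a word character (lazy) (non-capturing group); then exactly 3 of a literal 'd' (captured); then one or more of a literal 'b', then any character except [kyg7] (captured); then anchored at the end.
Multiple groups make `findall` return tuples — one 2-tuple for the one match.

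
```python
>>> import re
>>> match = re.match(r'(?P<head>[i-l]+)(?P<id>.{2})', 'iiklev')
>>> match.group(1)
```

The pattern matches one or more of a character in [i-l] (captured as 'head'); then exactly 2 of any character (captured as 'id').
`re.match` won't scan ahead — the pattern has to work from the very first character.
The match spans [0:6] → 'iiklev'.
Captured: group 1 = 'iikl', group 2 = 'ev'.

'iikl'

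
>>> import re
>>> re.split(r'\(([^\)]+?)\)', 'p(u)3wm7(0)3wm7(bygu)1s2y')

['p', 'u', '3wm7', '0', '3wm7', 'bygu', '1s2y']

Matches to split on: at [1:4] → '(u)'; at [8:11] → '(0)'; at [15:21] → '(bygu)'.
With a capturing group present, the delimiter's captured portion is kept in the result list.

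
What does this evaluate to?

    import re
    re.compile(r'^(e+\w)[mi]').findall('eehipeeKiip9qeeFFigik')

['eeh']

This matches anchored at the start of the string; then one or more of a literal 'e', then a word character (captured); then one of [mi].
Walking the string: at [0:4] match 'eehi', group 1 = 'eeh'.
Because there's exactly one group, `findall` drops the full match and keeps group 1 from the one hit.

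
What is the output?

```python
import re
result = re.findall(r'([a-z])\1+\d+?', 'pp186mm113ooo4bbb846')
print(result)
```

A backreference is literal: `\1` must see the identical characters the first group matched.
Scanning left to right: at [0:3] match 'pp1', group 1 = 'p'; at [5:8] match 'mm1', group 1 = 'm'; at [10:14] match 'ooo4', group 1 = 'o'; at [14:18] match 'bbb8', group 1 = 'b'.
One capturing group, so `findall` returns just the captured substring from each match — 4 in all.

['p', 'm', 'o', 'b']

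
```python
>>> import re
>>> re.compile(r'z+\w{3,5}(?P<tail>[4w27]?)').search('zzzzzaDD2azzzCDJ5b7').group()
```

Pattern: one or more of the literal 'z', then 3 to 5 of a word character; then optionally one of [4w27] (captured as 'tail').
`re.search` tries every starting position until one works.
The match spans [0:10] → 'zzzzzaDD2a'.
Captured: group 1 = ''.

'zzzzzaDD2a'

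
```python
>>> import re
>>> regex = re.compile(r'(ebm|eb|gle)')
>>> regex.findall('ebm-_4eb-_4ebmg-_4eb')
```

['ebm', 'eb', 'ebm', 'eb']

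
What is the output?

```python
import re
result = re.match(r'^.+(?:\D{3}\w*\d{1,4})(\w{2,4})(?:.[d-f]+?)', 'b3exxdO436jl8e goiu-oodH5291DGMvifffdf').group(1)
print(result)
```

DGMv

The match spans [0:34] → 'b3exxdO436jl8e goiu-oodH5291DGMvif'.
Captured: group 1 = 'DGMv'.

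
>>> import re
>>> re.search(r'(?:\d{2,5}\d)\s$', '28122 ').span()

(0, 6)

This matches 2 to 5 of a digit, then a digit (non-capturing group); then whitespace; then anchored at the end.
`search` walks the string left to right and returns the first match it finds.
The match spans [0:6] → '28122 '.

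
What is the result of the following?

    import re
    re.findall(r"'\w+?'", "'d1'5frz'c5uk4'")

["'d1'", "'c5uk4'"]

Scanning left to right: at [0:4] → "'d1'"; at [8:15] → "'c5uk4'".
With no groups in the pattern, `findall` gives back each whole match — 2 here.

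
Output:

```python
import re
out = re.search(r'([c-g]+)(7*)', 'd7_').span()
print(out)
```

(0, 2)

The match spans [0:2] → 'd7'.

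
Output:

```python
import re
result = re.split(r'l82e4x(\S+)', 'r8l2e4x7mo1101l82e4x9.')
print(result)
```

['r8l2e4x7mo1101', '9.', '']

The pattern matches the literal 'l82', then the literal 'e4x'; then one or more of a non-whitespace character (captured).
The group in the pattern means `split` returns the separators' captures alongside the pieces.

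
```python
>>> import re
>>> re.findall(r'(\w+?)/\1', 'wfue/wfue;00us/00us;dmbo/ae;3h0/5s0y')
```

`\1` is not a pattern — it's the concrete string captured by group 1, re-applied verbatim.
Walking the string: at [0:9] match 'wfue/wfue', group 1 = 'wfue'; at [10:19] match '00us/00us', group 1 = '00us'.
Because there's exactly one group, `findall` drops the full match and keeps group 1 from each hit.

['wfue', '00us']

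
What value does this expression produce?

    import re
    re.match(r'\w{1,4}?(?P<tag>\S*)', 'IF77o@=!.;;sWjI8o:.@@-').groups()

The pattern matches 1 to 4 of a word character (lazy); then zero or more of a non-whitespace character (captured as 'tag').
A non-greedy quantifier consumes as few characters as it can — just enough that the remainder of the pattern still matches from where it stops; whatever follows it matches normally.
`match` is anchored at position 0; if the pattern doesn't fit there, it returns None.
The match spans [0:22] → 'IF77o@=!.;;sWjI8o:.@@-'.
Captured: group 1 = 'F77o@=!.;;sWjI8o:.@@-'.

('F77o@=!.;;sWjI8o:.@@-',)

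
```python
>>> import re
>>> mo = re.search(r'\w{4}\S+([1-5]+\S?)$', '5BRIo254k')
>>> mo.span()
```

(0, 9)

The match spans [0:9] → '5BRIo254k'.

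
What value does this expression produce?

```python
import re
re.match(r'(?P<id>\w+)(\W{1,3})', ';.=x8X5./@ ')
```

The pattern matches one or more of a word character (captured as 'id'); then 1 to 3 of a non-word character (captured).
With `match`, the pattern is implicitly anchored at the beginning.
Here the pattern fails at index 0, so the call returns None.

None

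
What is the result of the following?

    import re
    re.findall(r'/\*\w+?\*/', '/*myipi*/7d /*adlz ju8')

With no groups in the pattern, `findall` gives back each whole match — 1 here.

['/*myipi*/']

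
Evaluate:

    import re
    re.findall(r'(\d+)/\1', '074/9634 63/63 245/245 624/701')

After group 1 captures some text, `\1` only succeeds where that same text appears again.
With a single group, `findall` returns only what that group captured — 2 items.

['63', '245']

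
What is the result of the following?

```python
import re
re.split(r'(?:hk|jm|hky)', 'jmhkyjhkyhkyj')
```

['', '', 'yj', 'y', 'yj']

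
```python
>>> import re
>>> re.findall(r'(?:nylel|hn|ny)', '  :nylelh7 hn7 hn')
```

['nylel', 'hn', 'hn']

Alternation isn't longest-match — the leftmost alternative that fits at this position is chosen.
No capturing groups, so `findall` returns the 3 full match strings.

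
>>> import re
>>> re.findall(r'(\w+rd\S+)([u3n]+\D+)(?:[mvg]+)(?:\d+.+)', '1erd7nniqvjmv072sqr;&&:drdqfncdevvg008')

[('1erd7nniqvjmv072sqr;&&:drdqf', 'ncdevv')]

This matches one or more of a word character, then the literal 'rd', then one or more of a non-whitespace character (captured); then one or more of one of [u3n], then one or more of a non-digit (captured); then one or more of one of [mvg] (non-capturing group); then one or more of a digit, then one or more of any character (non-capturing group).
`findall` packs the 2 group values into a tuple for every match.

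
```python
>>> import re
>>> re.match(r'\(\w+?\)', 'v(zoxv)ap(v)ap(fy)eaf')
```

`re.match` only tries the pattern at the start of the string.
Here position 0 doesn't satisfy it, so the call returns None.

None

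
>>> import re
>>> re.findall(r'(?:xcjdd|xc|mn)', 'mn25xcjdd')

Alternation isn't longest-match — the leftmost alternative that fits at this position is chosen.
Since nothing is captured, `findall` lists the 2 matched substrings directly.

['mn', 'xcjdd']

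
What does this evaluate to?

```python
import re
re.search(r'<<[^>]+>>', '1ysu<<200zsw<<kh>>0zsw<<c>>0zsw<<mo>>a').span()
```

(4, 18)

Unlike `match`, `search` isn't anchored — it looks for the pattern anywhere in the string.
The match spans [4:18] → '<<200zsw<<kh>>'.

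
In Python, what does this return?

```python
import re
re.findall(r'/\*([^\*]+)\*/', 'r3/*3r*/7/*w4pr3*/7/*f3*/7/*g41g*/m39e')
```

['3r', 'w4pr3', 'f3', 'g41g']

Matches: at [2:8] match '/*3r*/', group 1 = '3r'; at [9:18] match '/*w4pr3*/', group 1 = 'w4pr3'; at [19:25] match '/*f3*/', group 1 = 'f3'; at [26:34] match '/*g41g*/', group 1 = 'g41g'.
`findall` collects group 1 from each match (4 total).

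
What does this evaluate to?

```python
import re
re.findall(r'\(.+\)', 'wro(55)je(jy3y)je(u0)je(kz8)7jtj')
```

Since nothing is captured, `findall` lists the 1 matched substring directly.

['(55)je(jy3y)je(u0)je(kz8)']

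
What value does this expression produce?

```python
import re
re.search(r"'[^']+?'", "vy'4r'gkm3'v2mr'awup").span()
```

`search` walks the string left to right and returns the first match it finds.
The match spans [2:6] → "'4r'".

(2, 6)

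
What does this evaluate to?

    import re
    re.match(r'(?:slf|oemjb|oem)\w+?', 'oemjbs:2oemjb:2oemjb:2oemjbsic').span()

`re.match` won't scan ahead — the pattern has to work from the very first character.
The match spans [0:6] → 'oemjbs'.

(0, 6)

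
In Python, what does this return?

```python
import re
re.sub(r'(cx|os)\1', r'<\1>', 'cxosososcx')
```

The backreference `\1` re-matches whatever the first group consumed, character for character.
Matches: at [2:6] → 'osos'.
`\1` in the replacement pulls in group 1's text for each match.

'cx<os>oscx'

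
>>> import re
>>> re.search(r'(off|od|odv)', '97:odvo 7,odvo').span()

(3, 5)

Alternation tries branches left to right and keeps the first one that lets the overall match succeed at that position.
The match spans [3:5] → 'od'.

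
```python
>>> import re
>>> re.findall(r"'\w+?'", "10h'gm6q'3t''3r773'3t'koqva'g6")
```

["'gm6q'", "'3r773'", "'koqva'"]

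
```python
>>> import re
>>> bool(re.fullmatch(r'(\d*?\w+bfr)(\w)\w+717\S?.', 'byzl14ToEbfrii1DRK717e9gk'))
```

False

`re.fullmatch` is like wrapping the pattern in `^…$` (in single-line mode).
Here the pattern can't cover the whole string, so the call returns None, and `bool(None)` is False.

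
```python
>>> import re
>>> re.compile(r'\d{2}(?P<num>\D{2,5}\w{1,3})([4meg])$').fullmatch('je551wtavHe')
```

Pattern: exactly 2 of a digit; then 2 to 5 of a non-digit, then 1 to 3 of a word character (captured as 'num'); then one of [4meg] (captured); then anchored at the end.
`re.fullmatch` is like wrapping the pattern in `^…$` (in single-line mode).
Here the string isn't matched end-to-end, so the call returns None.

None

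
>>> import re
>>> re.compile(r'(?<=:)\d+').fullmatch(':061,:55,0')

The lookaround is zero-width — it requires the adjacent text to match without consuming it, so the asserted text isn't part of the match.
`fullmatch` succeeds only if the pattern covers the string from start to end.
Here the string isn't matched end-to-end, so the call returns None.

None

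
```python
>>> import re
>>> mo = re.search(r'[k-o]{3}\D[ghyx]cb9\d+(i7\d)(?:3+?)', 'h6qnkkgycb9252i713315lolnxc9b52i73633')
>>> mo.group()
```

'nkkgycb9252i713'

This matches exactly 3 of a character in [k-o], then a non-digit; then one of [ghyx], then the literal 'cb9'; then one or more of a digit; then the literal 'i7', then a digit (captured); then one or more of a literal '3' (lazy) (non-capturing group).
Lazy quantifiers expand one character at a time until the remainder of the pattern can match.
Unlike `match`, `search` isn't anchored — it looks for the pattern anywhere in the string.
The match spans [3:18] → 'nkkgycb9252i713'.
Captured: group 1 = 'i71'.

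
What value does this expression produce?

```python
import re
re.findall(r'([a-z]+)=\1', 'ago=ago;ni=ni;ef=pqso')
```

The backreference `\1` re-matches whatever the first group consumed, character for character.
`findall` collects group 1 from each match (2 total).

['ago', 'ni']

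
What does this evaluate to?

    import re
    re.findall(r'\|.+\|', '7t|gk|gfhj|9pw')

['|gk|gfhj|']

No capturing groups, so `findall` returns the 1 full match string.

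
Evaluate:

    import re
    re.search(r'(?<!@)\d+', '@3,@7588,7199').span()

(5, 8)

A negative assertion filters positions out without eating any characters.
The match spans [5:8] → '588'.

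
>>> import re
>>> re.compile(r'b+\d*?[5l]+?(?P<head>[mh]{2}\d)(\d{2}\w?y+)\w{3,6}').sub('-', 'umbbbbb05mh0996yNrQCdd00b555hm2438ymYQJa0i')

This matches one or more of a literal 'b', then zero or more of a digit (lazy), then one or more of one of [5l] (lazy); then exactly 2 of one of [mh], then a digit (captured as 'head'); then exactly 2 of a digit, then optionally a word character, then one or more of the literal 'y' (captured); then 3 to 6 of a word character.
Matches: at [2:22] → 'bbbbb05mh0996yNrQCdd'; at [24:41] → 'b555hm2438ymYQJa0'.
Each match is replaced by '-'.

'um-00-i'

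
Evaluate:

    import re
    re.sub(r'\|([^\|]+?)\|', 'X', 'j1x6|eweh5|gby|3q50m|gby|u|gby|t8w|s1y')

'j1x6XgbyXgbyXgbyXs1y'

Matches: at [4:11] → '|eweh5|'; at [14:21] → '|3q50m|'; at [24:27] → '|u|'; at [30:35] → '|t8w|'.
Each match is replaced by 'X'.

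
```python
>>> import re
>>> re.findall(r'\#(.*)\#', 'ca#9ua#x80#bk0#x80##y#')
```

['9ua#x80#bk0#x80##y']

Scanning left to right: at [2:22] match '#9ua#x80#bk0#x80##y#', group 1 = '9ua#x80#bk0#x80##y'.
With a single group, `findall` returns only what that group captured — 1 item.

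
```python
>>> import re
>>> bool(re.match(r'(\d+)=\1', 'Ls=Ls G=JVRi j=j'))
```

False

`\1` is not a pattern — it's the concrete string captured by group 1, re-applied verbatim.
`re.match` won't scan ahead — the pattern has to work from the very first character.
Here the string doesn't start with a match, so the call returns None, and `bool(None)` is False.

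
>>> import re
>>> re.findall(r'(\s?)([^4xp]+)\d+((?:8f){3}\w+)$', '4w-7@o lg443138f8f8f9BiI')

Pattern: optionally whitespace (captured); then one or more of any character except [4xp] (captured); then one or more of a digit; then the literal '8f' repeated 3 times, then one or more of a word character (captured); then anchored at the end.
Walking the string: at [1:24] match 'w-7@o lg443138f8f8f9BiI', groups = ('', 'w-7@o lg', '8f8f8f9BiI').
`findall` packs the 3 group values into a tuple for every match.

[('', 'w-7@o lg', '8f8f8f9BiI')]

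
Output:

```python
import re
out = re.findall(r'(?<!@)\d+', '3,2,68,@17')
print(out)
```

The negative lookahead/lookbehind blocks any match where the forbidden context is present.
`findall` yields the raw match text (4 of them) because the pattern has no groups.

['3', '2', '68', '7']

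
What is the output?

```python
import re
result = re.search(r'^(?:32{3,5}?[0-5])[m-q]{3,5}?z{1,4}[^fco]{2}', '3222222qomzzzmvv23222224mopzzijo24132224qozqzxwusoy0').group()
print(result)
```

3222222qomzzzmv

The match spans [0:15] → '3222222qomzzzmv'.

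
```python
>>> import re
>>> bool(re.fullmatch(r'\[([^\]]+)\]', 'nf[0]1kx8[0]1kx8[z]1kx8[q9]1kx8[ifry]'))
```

False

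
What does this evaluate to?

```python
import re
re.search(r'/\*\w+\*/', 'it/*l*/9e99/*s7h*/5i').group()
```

'/*l*/'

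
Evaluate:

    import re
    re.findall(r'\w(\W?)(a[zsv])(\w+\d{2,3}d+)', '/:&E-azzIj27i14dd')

3 groups means the one result is a tuple of 3 captured strings — 1 here.

[('-', 'az', 'zIj27i14dd')]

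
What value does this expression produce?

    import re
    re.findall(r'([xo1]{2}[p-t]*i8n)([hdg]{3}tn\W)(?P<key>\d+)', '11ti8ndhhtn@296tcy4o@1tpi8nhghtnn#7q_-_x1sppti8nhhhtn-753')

[('11ti8n', 'dhhtn@', '296'), ('x1sppti8n', 'hhhtn-', '753')]

Pattern: exactly 2 of one of [xo1], then zero or more of a character in [p-t], then the literal 'i8n' (captured); then exactly 3 of one of [hdg], then the literal 'tn', then a non-word character (captured); then one or more of a digit (captured as 'key').
Scanning left to right: at [0:15] match '11ti8ndhhtn@296', groups = ('11ti8n', 'dhhtn@', '296'); at [39:57] match 'x1sppti8nhhhtn-753', groups = ('x1sppti8n', 'hhhtn-', '753').
Multiple groups make `findall` return tuples — one 3-tuple for each match.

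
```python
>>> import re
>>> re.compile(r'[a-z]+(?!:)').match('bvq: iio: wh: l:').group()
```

`re.match` only tries the pattern at the start of the string.
The match spans [0:2] → 'bv'.

'bv'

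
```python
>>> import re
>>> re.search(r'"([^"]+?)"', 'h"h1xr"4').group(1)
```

'h1xr'

`search` walks the string left to right and returns the first match it finds.
The match spans [1:7] → '"h1xr"'.
Captured: group 1 = 'h1xr'.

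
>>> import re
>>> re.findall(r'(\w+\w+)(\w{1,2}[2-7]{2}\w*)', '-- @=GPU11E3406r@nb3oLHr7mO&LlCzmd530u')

`findall` packs the 2 group values into a tuple for every match.

[('GPU11', 'E3406r'), ('LlCzm', 'd530u')]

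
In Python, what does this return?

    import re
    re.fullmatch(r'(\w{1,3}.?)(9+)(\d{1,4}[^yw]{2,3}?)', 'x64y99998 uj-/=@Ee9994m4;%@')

None

`re.fullmatch` is like wrapping the pattern in `^…$` (in single-line mode).
Here the pattern can't cover the whole string, so the call returns None.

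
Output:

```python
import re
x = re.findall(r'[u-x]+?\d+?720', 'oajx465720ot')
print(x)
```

This matches one or more of a character in [u-x] (lazy); then one or more of a digit (lazy), then the literal '720'.
Walking the string: at [3:10] → 'x465720'.
No capturing groups, so `findall` returns the 1 full match string.

['x465720']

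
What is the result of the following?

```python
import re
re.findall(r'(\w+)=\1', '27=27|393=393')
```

['27', '393']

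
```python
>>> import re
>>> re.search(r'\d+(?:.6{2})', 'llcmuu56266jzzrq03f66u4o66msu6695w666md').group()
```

The pattern matches one or more of a digit; then any character, then exactly 2 of the literal '6' (non-capturing group).
Unlike `match`, `search` isn't anchored — it looks for the pattern anywhere in the string.
The match spans [6:11] → '56266'.

'56266'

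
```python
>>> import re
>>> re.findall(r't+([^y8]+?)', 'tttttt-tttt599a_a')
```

The pattern matches one or more of a literal 't'; then one or more of any character except [y8] (lazy) (captured).
Scanning left to right: at [0:7] match 'tttttt-', group 1 = '-'; at [7:12] match 'tttt5', group 1 = '5'.
`findall` collects group 1 from each match (2 total).

['-', '5']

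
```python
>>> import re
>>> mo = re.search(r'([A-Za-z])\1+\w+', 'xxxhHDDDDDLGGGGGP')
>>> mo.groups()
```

`\1` has to match the exact text group 1 already captured.
Unlike `match`, `search` isn't anchored — it looks for the pattern anywhere in the string.
The match spans [0:17] → 'xxxhHDDDDDLGGGGGP'.
Captured: group 1 = 'x'.

('x',)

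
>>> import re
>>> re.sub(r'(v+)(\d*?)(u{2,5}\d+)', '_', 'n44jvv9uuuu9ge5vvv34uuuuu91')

'n44j_ge5_'

Pattern: one or more of a literal 'v' (captured); then zero or more of a digit (lazy) (captured); then 2 to 5 of the literal 'u', then one or more of a digit (captured).
Matches: at [4:12] → 'vv9uuuu9'; at [15:27] → 'vvv34uuuuu91'.
Each match is replaced by '_'.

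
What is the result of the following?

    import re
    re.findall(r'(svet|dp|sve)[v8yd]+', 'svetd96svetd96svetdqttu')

['svet', 'svet', 'svet']

Walking the string: at [0:5] match 'svetd', group 1 = 'svet'; at [7:12] match 'svetd', group 1 = 'svet'; at [14:19] match 'svetd', group 1 = 'svet'.
Because there's exactly one group, `findall` drops the full match and keeps group 1 from each hit.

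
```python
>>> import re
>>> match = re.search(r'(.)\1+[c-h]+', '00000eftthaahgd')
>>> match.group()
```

'00000ef'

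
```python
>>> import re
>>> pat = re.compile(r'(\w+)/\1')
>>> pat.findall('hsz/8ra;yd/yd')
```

['yd']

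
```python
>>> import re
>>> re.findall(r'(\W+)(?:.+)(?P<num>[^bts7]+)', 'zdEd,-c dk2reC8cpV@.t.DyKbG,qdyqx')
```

[(',-', 'x')]

With 2 capturing groups, `findall` returns a 2-tuple per match.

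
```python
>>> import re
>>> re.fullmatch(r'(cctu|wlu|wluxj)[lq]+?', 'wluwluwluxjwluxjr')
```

`re.fullmatch` requires the pattern to consume the entire string.
Here there's no way to consume every character, so the call returns None.

None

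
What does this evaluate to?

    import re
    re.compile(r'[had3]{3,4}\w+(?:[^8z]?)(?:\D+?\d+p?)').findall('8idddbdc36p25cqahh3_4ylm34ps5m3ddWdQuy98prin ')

The pattern matches 3 to 4 of one of [had3]; then one or more of a word character; then optionally any character except [8z] (non-capturing group); then one or more of a non-digit (lazy), then one or more of a digit, then optionally the literal 'p' (non-capturing group).
With no groups in the pattern, `findall` gives back each whole match — 1 here.

['dddbdc36p25cqahh3_4ylm34ps5m3ddWdQuy98p']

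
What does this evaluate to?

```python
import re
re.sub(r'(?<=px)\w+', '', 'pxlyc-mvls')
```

Lookahead/lookbehind check context without consuming it, so the matched span excludes the asserted characters.
Each match is replaced by ''.

'px-mvls'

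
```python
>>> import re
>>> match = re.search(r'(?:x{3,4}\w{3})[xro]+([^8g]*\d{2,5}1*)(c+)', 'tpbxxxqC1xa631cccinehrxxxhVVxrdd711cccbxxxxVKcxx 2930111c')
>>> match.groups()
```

The match spans [3:57] → 'xxxqC1xa631cccinehrxxxhVVxrdd711cccbxxxxVKcxx 2930111c'.
Captured: group 1 = 'a631cccinehrxxxhVVxrdd711cccbxxxxVKcxx 2930111', group 2 = 'c'.

('a631cccinehrxxxhVVxrdd711cccbxxxxVKcxx 2930111', 'c')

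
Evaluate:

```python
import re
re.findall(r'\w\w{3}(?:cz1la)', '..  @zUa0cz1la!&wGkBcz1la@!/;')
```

['zUa0cz1la', 'wGkBcz1la']

This matches a word character, then exactly 3 of a word character; then the literal 'cz1', then the literal 'la' (non-capturing group).
Walking the string: at [5:14] → 'zUa0cz1la'; at [16:25] → 'wGkBcz1la'.
Since nothing is captured, `findall` lists the 2 matched substrings directly.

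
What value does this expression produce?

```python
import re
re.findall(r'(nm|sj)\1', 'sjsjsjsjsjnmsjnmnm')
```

A backreference is literal: `\1` must see the identical characters the first group matched.
One capturing group, so `findall` returns just the captured substring from each match — 3 in all.

['sj', 'sj', 'nm']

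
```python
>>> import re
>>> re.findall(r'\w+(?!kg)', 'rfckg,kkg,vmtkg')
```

A negative assertion filters positions out without eating any characters.
Since nothing is captured, `findall` lists the 3 matched substrings directly.

['rfckg', 'kkg', 'vmtkg']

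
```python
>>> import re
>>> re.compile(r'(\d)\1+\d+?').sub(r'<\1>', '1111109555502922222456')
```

The backreference `\1` re-matches whatever the first group consumed, character for character.
Matches: at [0:6] → '111110'; at [7:12] → '55550'; at [14:20] → '222224'.
`\1` in the replacement pulls in group 1's text for each match.

'<1>9<5>29<2>56'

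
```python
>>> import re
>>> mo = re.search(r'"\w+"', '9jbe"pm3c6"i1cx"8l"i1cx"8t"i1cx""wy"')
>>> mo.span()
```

(4, 11)

The match spans [4:11] → '"pm3c6"'.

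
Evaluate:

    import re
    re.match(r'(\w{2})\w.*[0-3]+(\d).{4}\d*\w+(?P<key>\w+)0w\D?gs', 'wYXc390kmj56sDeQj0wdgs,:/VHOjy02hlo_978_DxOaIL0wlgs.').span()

(0, 51)

The pattern matches exactly 2 of a word character (captured); then a word character, then zero or more of any character, then one or more of a character in [0-3]; then a digit (captured); then exactly 4 of any character, then zero or more of a digit, then one or more of a word character; then one or more of a word character (captured as 'key'); then the literal '0w', then optionally a non-digit, then the literal 'gs'.
`re.match` won't scan ahead — the pattern has to work from the very first character.
The match spans [0:51] → 'wYXc390kmj56sDeQj0wdgs,:/VHOjy02hlo_978_DxOaIL0wlgs'.
Captured: group 1 = 'wY', group 2 = '2', group 3 = 'L'.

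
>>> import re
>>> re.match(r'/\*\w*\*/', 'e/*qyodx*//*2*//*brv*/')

`match` is anchored at position 0; if the pattern doesn't fit there, it returns None.
Here position 0 doesn't satisfy it, so the call returns None.

None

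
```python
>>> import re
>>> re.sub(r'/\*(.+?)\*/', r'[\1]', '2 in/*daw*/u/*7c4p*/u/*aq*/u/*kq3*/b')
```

'2 in[daw]u[7c4p]u[aq]u[kq3]b'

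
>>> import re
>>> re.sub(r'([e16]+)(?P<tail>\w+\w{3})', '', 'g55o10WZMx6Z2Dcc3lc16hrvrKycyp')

'g55o'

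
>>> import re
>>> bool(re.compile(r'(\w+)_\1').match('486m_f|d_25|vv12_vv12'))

False

`\1` has to match the exact text group 1 already captured.
`re.match` only tries the pattern at the start of the string.
Here the string doesn't start with a match, so the call returns None, and `bool(None)` is False.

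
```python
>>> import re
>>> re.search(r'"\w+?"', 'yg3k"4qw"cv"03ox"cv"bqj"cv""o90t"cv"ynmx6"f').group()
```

Unlike `match`, `search` isn't anchored — it looks for the pattern anywhere in the string.
The match spans [4:9] → '"4qw"'.

'"4qw"'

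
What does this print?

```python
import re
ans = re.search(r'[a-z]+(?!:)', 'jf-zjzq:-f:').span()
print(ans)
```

(0, 2)

`(?!…)`/`(?<!…)` only lets a position through if the neighbouring text does NOT match; no characters are consumed.
`search` walks the string left to right and returns the first match it finds.
The match spans [0:2] → 'jf'.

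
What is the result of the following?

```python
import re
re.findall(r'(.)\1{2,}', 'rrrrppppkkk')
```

['r', 'p', 'k']

A backreference is literal: `\1` must see the identical characters the first group matched.
Walking the string: at [0:4] match 'rrrr', group 1 = 'r'; at [4:8] match 'pppp', group 1 = 'p'; at [8:11] match 'kkk', group 1 = 'k'.
Because there's exactly one group, `findall` drops the full match and keeps group 1 from each hit.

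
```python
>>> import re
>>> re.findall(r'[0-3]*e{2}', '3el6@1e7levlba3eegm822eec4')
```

`findall` yields the raw match text (2 of them) because the pattern has no groups.

['3ee', '22ee']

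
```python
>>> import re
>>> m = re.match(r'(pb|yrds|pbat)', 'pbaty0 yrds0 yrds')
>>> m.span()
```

(0, 2)

Alternation tries branches left to right and keeps the first one that lets the overall match succeed at that position.
`re.match` won't scan ahead — the pattern has to work from the very first character.
The match spans [0:2] → 'pb'.
Captured: group 1 = 'pb'.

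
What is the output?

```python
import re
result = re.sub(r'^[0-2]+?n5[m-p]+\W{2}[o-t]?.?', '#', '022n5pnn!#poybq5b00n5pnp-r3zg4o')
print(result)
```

#ybq5b00n5pnp-r3zg4o

Pattern: anchored at the start of the string; then one or more of a character in [0-2] (lazy), then the literal 'n5'; then one or more of a character in [m-p]; then exactly 2 of a non-word character, then optionally a character in [o-t], then optionally any character.
Matches: at [0:12] → '022n5pnn!#po'.
Each match is replaced by '#'.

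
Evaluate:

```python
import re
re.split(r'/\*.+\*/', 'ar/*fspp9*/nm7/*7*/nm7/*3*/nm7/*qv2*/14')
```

['ar', '14']

Matches to split on: at [2:37] → '/*fspp9*/nm7/*7*/nm7/*3*/nm7/*qv2*/'.
Each match becomes a cut point; 2 segments remain.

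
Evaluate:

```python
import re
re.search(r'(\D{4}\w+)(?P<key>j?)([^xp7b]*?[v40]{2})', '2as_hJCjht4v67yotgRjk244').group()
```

This matches exactly 4 of a non-digit, then one or more of a word character (captured); then optionally a literal 'j' (captured as 'key'); then zero or more of any character except [xp7b] (lazy), then exactly 2 of one of [v40] (captured).
`re.search` scans for the first position where the pattern succeeds.
The match spans [1:24] → 'as_hJCjht4v67yotgRjk244'.
Captured: group 1 = 'as_hJCjht4v67yotgRjk2', group 2 = '', group 3 = '44'.

'as_hJCjht4v67yotgRjk244'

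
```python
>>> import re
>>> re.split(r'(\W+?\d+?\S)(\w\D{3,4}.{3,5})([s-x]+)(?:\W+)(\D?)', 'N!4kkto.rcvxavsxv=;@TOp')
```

The pattern matches one or more of a non-word character (lazy), then one or more of a digit (lazy), then a non-whitespace character (captured); then a word character, then 3 to 4 of a non-digit, then 3 to 5 of any character (captured); then one or more of a character in [s-x] (captured); then one or more of a non-word character (non-capturing group); then optionally a non-digit (captured).
Matches to split on: at [1:21] → '!4kkto.rcvxavsxv=;@T'.
`re.split` interleaves the captured-group text with the surrounding fragments.

['N', '!4k', 'kto.rcvxav', 'sxv', 'T', 'Op']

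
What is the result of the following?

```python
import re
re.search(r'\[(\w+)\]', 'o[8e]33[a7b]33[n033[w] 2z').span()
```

`search` walks the string left to right and returns the first match it finds.
The match spans [1:5] → '[8e]'.
Captured: group 1 = '8e'.

(1, 5)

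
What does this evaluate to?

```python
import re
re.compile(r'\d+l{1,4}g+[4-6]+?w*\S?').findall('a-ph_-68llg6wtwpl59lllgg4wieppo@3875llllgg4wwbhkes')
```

['68llg6wt', '59lllgg4wi', '3875llllgg4wwb']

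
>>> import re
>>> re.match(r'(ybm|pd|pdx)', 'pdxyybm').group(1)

'pd'

Alternation tries branches left to right and keeps the first one that lets the overall match succeed at that position.
With `match`, the pattern is implicitly anchored at the beginning.
The match spans [0:2] → 'pd'.
Captured: group 1 = 'pd'.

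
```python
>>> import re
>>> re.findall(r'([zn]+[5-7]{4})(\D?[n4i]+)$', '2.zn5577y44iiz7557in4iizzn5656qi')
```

Pattern: one or more of one of [zn], then exactly 4 of a character in [5-7] (captured); then optionally a non-digit, then one or more of one of [n4i] (captured); then anchored at the end.
Walking the string: at [23:32] match 'zzn5656qi', groups = ('zzn5656', 'qi').
`findall` packs the 2 group values into a tuple for every match.

[('zzn5656', 'qi')]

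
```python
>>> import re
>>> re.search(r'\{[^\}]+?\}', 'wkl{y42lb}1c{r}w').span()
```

The match spans [3:10] → '{y42lb}'.

(3, 10)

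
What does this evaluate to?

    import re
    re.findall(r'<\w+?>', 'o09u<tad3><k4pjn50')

['<tad3>']

Scanning left to right: at [4:10] → '<tad3>'.
Since nothing is captured, `findall` lists the 1 matched substring directly.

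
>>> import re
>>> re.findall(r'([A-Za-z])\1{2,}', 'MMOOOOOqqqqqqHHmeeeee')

['O', 'q', 'e']

`\1` is not a pattern — it's the concrete string captured by group 1, re-applied verbatim.
Matches: at [2:7] match 'OOOOO', group 1 = 'O'; at [7:13] match 'qqqqqq', group 1 = 'q'; at [16:21] match 'eeeee', group 1 = 'e'.
Because there's exactly one group, `findall` drops the full match and keeps group 1 from each hit.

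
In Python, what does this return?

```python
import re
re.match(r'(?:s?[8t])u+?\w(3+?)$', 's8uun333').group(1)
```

The match spans [0:8] → 's8uun333'.
Captured: group 1 = '333'.

'333'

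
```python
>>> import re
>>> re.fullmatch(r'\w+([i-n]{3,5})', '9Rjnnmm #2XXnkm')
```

Pattern: one or more of a word character; then 3 to 5 of a character in [i-n] (captured).
`re.fullmatch` requires the pattern to consume the entire string.
Here the string isn't matched end-to-end, so the call returns None.

None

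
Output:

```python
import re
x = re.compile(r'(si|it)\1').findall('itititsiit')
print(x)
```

`\1` is not a pattern — it's the concrete string captured by group 1, re-applied verbatim.
With a single group, `findall` returns only what that group captured — 1 item.

['it']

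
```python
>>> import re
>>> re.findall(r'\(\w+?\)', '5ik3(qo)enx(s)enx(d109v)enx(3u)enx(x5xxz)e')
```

['(qo)', '(s)', '(d109v)', '(3u)', '(x5xxz)']

Walking the string: at [4:8] → '(qo)'; at [11:14] → '(s)'; at [17:24] → '(d109v)'; at [27:31] → '(3u)'; at [34:41] → '(x5xxz)'.
With no groups in the pattern, `findall` gives back each whole match — 5 here.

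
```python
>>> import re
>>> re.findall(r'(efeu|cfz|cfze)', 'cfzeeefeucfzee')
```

`|` is ordered: at each position the engine commits to the first alternative that works.
With a single group, `findall` returns only what that group captured — 3 items.

['cfz', 'efeu', 'cfz']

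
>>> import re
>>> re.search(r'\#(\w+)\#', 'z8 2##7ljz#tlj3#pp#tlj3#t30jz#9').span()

(5, 11)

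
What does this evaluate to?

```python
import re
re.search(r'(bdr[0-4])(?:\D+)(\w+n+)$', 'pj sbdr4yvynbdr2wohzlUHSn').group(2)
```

'2wohzlUHSn'

Pattern: the literal 'bdr', then a character in [0-4] (captured); then one or more of a non-digit (non-capturing group); then one or more of a word character, then one or more of a literal 'n' (captured); then anchored at the end.
`re.search` tries every starting position until one works.
The match spans [4:25] → 'bdr4yvynbdr2wohzlUHSn'.
Captured: group 1 = 'bdr4', group 2 = '2wohzlUHSn'.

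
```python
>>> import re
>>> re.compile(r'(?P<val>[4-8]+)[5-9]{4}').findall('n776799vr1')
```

['77']

`findall` collects group 1 from the one match (1 total).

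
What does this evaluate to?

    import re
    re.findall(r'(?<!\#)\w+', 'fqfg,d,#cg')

['fqfg', 'd', 'g']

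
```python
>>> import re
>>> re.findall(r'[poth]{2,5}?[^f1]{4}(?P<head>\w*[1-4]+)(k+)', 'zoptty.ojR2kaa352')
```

Pattern: 2 to 5 of one of [poth] (lazy), then exactly 4 of any character except [f1]; then zero or more of a word character, then one or more of a character in [1-4] (captured as 'head'); then one or more of a literal 'k' (captured).
Because the quantifier is non-greedy, it stops expanding at the earliest point where the rest of the pattern can succeed.
Scanning left to right: at [1:12] match 'optty.ojR2k', groups = ('ojR2', 'k').
With 2 capturing groups, `findall` returns a 2-tuple per match.

[('ojR2', 'k')]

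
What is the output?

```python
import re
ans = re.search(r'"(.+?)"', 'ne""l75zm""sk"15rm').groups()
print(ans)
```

The match spans [2:10] → '""l75zm"'.
Captured: group 1 = '"l75zm'.

('"l75zm',)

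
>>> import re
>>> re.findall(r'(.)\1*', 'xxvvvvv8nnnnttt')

After group 1 captures some text, `\1` only succeeds where that same text appears again.
With a single group, `findall` returns only what that group captured — 5 items.

['x', 'v', '8', 'n', 't']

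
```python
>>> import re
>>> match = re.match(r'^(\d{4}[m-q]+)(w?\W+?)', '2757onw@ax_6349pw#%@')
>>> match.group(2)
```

Pattern: anchored at the start of the string; then exactly 4 of a digit, then one or more of a character in [m-q] (captured); then optionally the literal 'w', then one or more of a non-word character (lazy) (captured).
`match` is anchored at position 0; if the pattern doesn't fit there, it returns None.
The match spans [0:8] → '2757onw@'.
Captured: group 1 = '2757on', group 2 = 'w@'.

'w@'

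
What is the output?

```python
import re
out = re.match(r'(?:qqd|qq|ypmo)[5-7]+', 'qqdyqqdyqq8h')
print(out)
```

`match` is anchored at position 0; if the pattern doesn't fit there, it returns None.
Here position 0 doesn't satisfy it, so the call returns None.

None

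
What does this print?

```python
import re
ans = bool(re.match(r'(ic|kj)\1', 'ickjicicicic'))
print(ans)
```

False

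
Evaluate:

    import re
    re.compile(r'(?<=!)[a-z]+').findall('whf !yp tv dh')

['yp']

Lookahead/lookbehind check context without consuming it, so the matched span excludes the asserted characters.
Since nothing is captured, `findall` lists the 1 matched substring directly.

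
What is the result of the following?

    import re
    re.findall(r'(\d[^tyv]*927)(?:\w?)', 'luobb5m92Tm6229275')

['5m92Tm622927']

Pattern: a digit, then zero or more of any character except [tyv], then the literal '927' (captured); then optionally a word character (non-capturing group).
Matches: at [5:18] match '5m92Tm6229275', group 1 = '5m92Tm622927'.
`findall` collects group 1 from the one match (1 total).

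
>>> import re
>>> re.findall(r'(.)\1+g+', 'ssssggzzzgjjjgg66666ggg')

`\1` is not a pattern — it's the concrete string captured by group 1, re-applied verbatim.
Walking the string: at [0:6] match 'ssssgg', group 1 = 's'; at [6:10] match 'zzzg', group 1 = 'z'; at [10:15] match 'jjjgg', group 1 = 'j'; at [15:23] match '66666ggg', group 1 = '6'.
Because there's exactly one group, `findall` drops the full match and keeps group 1 from each hit.

['s', 'z', 'j', '6']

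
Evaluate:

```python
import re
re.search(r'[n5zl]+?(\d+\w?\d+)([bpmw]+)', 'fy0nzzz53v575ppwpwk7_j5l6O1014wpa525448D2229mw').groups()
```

('53v575', 'ppwpw')

Pattern: one or more of one of [n5zl] (lazy); then one or more of a digit, then optionally a word character, then one or more of a digit (captured); then one or more of one of [bpmw] (captured).
Lazy quantifiers expand one character at a time until the remainder of the pattern can match.
`re.search` tries every starting position until one works.
The match spans [3:18] → 'nzzz53v575ppwpw'.
Captured: group 1 = '53v575', group 2 = 'ppwpw'.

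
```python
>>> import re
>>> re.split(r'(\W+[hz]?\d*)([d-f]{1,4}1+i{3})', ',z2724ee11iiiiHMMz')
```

['', ',z2724', 'ee11iii', 'iHMMz']

With a capturing group present, the delimiter's captured portion is kept in the result list.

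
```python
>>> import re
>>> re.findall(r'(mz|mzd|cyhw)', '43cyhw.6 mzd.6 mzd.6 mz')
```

`|` is ordered: at each position the engine commits to the first alternative that works.
Scanning left to right: at [2:6] match 'cyhw', group 1 = 'cyhw'; at [9:11] match 'mz', group 1 = 'mz'; at [15:17] match 'mz', group 1 = 'mz'; at [21:23] match 'mz', group 1 = 'mz'.
One capturing group, so `findall` returns just the captured substring from each match — 4 in all.

['cyhw', 'mz', 'mz', 'mz']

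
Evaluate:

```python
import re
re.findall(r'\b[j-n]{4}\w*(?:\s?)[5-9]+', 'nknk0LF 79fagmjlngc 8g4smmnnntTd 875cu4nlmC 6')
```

['nknk0LF 79']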